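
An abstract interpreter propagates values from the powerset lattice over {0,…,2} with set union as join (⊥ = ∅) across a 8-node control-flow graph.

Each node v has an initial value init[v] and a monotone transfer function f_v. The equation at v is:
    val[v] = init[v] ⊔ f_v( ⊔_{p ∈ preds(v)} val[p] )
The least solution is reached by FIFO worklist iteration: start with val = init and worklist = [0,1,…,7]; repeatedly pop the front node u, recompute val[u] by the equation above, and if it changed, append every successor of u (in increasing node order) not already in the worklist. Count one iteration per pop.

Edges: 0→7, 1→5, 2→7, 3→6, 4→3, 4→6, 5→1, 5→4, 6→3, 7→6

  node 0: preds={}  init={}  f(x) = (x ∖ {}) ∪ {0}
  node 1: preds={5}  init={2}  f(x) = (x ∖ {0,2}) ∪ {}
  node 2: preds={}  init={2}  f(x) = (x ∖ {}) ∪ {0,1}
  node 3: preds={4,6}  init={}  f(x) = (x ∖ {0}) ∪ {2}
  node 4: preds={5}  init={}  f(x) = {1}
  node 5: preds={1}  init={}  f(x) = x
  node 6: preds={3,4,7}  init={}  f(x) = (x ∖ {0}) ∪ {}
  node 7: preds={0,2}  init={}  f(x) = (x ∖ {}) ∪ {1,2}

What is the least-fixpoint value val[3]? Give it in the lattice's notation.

Worklist (12 pops):
  #1 pop 0: in={} → {0} (was {}); enqueue []
  #2 pop 1: in={} → {2} (no change)
  #3 pop 2: in={} → {0,1,2} (was {2}); enqueue []
  #4 pop 3: in={} → {2} (was {}); enqueue []
  #5 pop 4: in={} → {1} (was {}); enqueue [3]
  #6 pop 5: in={2} → {2} (was {}); enqueue [1,4]
  #7 pop 6: in={1,2} → {1,2} (was {}); enqueue []
  #8 pop 7: in={0,1,2} → {0,1,2} (was {}); enqueue [6]
  #9 pop 3: in={1,2} → {1,2} (was {2}); enqueue []
  #10 pop 1: in={2} → {2} (no change)
  #11 pop 4: in={2} → {1} (no change)
  #12 pop 6: in={0,1,2} → {1,2} (no change)

Fixpoint:
  val[0] = {0}
  val[1] = {2}
  val[2] = {0,1,2}
  val[3] = {1,2}
  val[4] = {1}
  val[5] = {2}
  val[6] = {1,2}
  val[7] = {0,1,2}

{1,2}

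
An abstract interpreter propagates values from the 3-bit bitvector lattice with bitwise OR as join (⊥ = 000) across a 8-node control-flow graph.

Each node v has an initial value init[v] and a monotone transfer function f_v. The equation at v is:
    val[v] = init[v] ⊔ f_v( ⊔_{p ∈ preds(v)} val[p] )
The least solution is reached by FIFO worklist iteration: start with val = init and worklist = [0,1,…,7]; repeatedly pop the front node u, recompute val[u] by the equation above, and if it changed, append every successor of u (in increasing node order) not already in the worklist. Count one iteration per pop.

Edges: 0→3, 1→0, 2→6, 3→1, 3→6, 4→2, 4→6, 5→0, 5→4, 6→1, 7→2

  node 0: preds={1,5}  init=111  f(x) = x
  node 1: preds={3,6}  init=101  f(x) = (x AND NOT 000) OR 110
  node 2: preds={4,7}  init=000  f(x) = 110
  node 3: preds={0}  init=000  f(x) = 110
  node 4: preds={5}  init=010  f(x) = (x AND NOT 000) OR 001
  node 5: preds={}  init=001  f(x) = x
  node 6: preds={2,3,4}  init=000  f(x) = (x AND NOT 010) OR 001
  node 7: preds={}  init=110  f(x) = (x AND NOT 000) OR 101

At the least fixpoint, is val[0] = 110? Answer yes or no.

no

Trace (11 dequeues):
  [1] u=0 | in 101 | out 111 | ==
  [2] u=1 | in 000 | out 111 | prev 101 | push {0}
  [3] u=2 | in 110 | out 110 | prev 000 | push {}
  [4] u=3 | in 111 | out 110 | prev 000 | push {1}
  [5] u=4 | in 001 | out 011 | prev 010 | push {2}
  [6] u=5 | in 000 | out 001 | ==
  [7] u=6 | in 111 | out 101 | prev 000 | push {}
  [8] u=7 | in 000 | out 111 | prev 110 | push {}
  [9] u=0 | in 111 | out 111 | ==
  [10] u=1 | in 111 | out 111 | ==
  [11] u=2 | in 111 | out 110 | ==

Converged values:
  [0] 111
  [1] 111
  [2] 110
  [3] 110
  [4] 011
  [5] 001
  [6] 101
  [7] 111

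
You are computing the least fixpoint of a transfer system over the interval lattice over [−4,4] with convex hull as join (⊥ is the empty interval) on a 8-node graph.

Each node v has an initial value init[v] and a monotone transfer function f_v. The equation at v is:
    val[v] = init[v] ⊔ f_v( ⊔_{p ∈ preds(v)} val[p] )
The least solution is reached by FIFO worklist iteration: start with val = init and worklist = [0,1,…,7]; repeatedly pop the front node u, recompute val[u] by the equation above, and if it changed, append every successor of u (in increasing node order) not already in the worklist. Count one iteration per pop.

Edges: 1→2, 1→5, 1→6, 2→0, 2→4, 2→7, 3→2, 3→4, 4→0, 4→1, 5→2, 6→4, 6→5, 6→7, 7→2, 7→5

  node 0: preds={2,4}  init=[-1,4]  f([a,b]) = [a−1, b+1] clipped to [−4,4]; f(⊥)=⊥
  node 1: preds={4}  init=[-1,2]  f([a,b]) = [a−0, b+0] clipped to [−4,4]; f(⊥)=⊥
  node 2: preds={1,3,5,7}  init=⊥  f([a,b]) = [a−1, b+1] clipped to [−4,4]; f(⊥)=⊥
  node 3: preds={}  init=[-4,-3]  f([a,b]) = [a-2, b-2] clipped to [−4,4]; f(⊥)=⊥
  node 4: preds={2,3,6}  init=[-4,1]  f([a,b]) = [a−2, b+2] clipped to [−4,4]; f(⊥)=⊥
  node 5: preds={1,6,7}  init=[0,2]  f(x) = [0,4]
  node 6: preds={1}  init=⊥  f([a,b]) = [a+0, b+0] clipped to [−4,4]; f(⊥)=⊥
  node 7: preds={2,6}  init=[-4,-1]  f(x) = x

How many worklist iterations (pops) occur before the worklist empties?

Worklist (19 pops):
  #1 pop 0: in=[-4,1] → [-4,4] (was [-1,4]); enqueue []
  #2 pop 1: in=[-4,1] → [-4,2] (was [-1,2]); enqueue []
  #3 pop 2: in=[-4,2] → [-4,3] (was ⊥); enqueue [0]
  #4 pop 3: in=⊥ → [-4,-3] (no change)
  #5 pop 4: in=[-4,3] → [-4,4] (was [-4,1]); enqueue [1]
  #6 pop 5: in=[-4,2] → [0,4] (was [0,2]); enqueue [2]
  #7 pop 6: in=[-4,2] → [-4,2] (was ⊥); enqueue [4,5]
  #8 pop 7: in=[-4,3] → [-4,3] (was [-4,-1]); enqueue []
  #9 pop 0: in=[-4,4] → [-4,4] (no change)
  #10 pop 1: in=[-4,4] → [-4,4] (was [-4,2]); enqueue [6]
  #11 pop 2: in=[-4,4] → [-4,4] (was [-4,3]); enqueue [0,7]
  #12 pop 4: in=[-4,4] → [-4,4] (no change)
  #13 pop 5: in=[-4,4] → [0,4] (no change)
  #14 pop 6: in=[-4,4] → [-4,4] (was [-4,2]); enqueue [4,5]
  #15 pop 0: in=[-4,4] → [-4,4] (no change)
  #16 pop 7: in=[-4,4] → [-4,4] (was [-4,3]); enqueue [2]
  #17 pop 4: in=[-4,4] → [-4,4] (no change)
  #18 pop 5: in=[-4,4] → [0,4] (no change)
  #19 pop 2: in=[-4,4] → [-4,4] (no change)

Fixpoint:
  val[0] = [-4,4]
  val[1] = [-4,4]
  val[2] = [-4,4]
  val[3] = [-4,-3]
  val[4] = [-4,4]
  val[5] = [0,4]
  val[6] = [-4,4]
  val[7] = [-4,4]

19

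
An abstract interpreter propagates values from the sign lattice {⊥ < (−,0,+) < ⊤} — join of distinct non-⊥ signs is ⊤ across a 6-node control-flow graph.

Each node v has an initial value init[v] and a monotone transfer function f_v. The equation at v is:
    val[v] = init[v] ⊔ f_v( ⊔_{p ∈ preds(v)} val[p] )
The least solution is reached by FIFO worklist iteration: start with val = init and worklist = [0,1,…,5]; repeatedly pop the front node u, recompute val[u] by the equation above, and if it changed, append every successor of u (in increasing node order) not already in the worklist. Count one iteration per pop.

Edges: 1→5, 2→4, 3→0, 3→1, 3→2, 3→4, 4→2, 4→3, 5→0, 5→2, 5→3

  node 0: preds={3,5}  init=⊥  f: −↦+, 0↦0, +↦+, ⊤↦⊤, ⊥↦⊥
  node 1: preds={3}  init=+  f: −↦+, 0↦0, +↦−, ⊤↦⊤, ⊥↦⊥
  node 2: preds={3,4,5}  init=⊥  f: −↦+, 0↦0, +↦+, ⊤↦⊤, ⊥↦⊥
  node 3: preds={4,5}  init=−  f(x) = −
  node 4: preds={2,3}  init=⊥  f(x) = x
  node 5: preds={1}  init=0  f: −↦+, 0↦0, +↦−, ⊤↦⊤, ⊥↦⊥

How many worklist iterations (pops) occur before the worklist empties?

9

Worklist (9 pops):
  #1 pop 0: in=⊤ → ⊤ (was ⊥); enqueue []
  #2 pop 1: in=− → + (no change)
  #3 pop 2: in=⊤ → ⊤ (was ⊥); enqueue []
  #4 pop 3: in=0 → − (no change)
  #5 pop 4: in=⊤ → ⊤ (was ⊥); enqueue [2,3]
  #6 pop 5: in=+ → ⊤ (was 0); enqueue [0]
  #7 pop 2: in=⊤ → ⊤ (no change)
  #8 pop 3: in=⊤ → − (no change)
  #9 pop 0: in=⊤ → ⊤ (no change)

Fixpoint:
  val[0] = ⊤
  val[1] = +
  val[2] = ⊤
  val[3] = −
  val[4] = ⊤
  val[5] = ⊤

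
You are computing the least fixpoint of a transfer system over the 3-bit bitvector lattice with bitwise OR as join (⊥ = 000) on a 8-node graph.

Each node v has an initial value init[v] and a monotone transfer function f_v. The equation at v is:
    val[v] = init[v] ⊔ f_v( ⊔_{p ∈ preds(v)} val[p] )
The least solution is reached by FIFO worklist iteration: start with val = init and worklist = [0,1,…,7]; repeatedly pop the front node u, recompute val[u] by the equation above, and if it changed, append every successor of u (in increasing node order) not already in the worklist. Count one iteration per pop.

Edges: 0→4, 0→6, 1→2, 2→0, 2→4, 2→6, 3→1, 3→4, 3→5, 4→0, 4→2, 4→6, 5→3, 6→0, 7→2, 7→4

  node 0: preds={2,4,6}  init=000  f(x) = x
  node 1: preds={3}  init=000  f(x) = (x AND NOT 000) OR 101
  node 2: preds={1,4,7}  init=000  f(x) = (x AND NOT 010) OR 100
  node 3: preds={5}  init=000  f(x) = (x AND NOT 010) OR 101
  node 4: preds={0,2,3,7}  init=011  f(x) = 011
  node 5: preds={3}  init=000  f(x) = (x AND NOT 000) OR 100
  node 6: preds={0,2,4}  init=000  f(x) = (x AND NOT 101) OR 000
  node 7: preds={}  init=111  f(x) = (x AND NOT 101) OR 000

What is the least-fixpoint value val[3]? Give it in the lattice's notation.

Worklist (13 pops):
  #1 pop 0: in=011 → 011 (was 000); enqueue []
  #2 pop 1: in=000 → 101 (was 000); enqueue []
  #3 pop 2: in=111 → 101 (was 000); enqueue [0]
  #4 pop 3: in=000 → 101 (was 000); enqueue [1]
  #5 pop 4: in=111 → 011 (no change)
  #6 pop 5: in=101 → 101 (was 000); enqueue [3]
  #7 pop 6: in=111 → 010 (was 000); enqueue []
  #8 pop 7: in=000 → 111 (no change)
  #9 pop 0: in=111 → 111 (was 011); enqueue [4,6]
  #10 pop 1: in=101 → 101 (no change)
  #11 pop 3: in=101 → 101 (no change)
  #12 pop 4: in=111 → 011 (no change)
  #13 pop 6: in=111 → 010 (no change)

Fixpoint:
  val[0] = 111
  val[1] = 101
  val[2] = 101
  val[3] = 101
  val[4] = 011
  val[5] = 101
  val[6] = 010
  val[7] = 111

101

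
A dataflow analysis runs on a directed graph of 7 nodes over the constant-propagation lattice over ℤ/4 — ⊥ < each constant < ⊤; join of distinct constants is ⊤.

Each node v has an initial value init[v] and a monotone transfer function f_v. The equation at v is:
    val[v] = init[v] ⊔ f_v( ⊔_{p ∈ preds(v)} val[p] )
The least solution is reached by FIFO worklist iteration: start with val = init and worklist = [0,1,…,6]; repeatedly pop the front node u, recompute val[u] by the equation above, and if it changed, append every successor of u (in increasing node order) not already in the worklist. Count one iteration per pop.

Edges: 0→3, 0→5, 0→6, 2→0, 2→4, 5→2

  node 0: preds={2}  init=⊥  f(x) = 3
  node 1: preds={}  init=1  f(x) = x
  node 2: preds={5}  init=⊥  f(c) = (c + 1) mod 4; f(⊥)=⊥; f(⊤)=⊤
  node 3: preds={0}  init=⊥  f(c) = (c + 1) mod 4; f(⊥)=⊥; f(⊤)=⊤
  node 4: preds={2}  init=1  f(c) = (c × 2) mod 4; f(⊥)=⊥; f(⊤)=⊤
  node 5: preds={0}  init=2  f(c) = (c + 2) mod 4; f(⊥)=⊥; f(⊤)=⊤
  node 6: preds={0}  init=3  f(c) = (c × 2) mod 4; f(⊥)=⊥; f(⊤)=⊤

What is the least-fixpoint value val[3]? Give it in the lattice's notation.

Iteration log — 11 steps:
  step 1. node 0  ⊔preds=⊥  new=3  old=⊥  +wl: 
  step 2. node 1  ⊔preds=⊥  new=1  stable
  step 3. node 2  ⊔preds=2  new=3  old=⊥  +wl: 0
  step 4. node 3  ⊔preds=3  new=0  old=⊥  +wl: 
  step 5. node 4  ⊔preds=3  new=⊤  old=1  +wl: 
  step 6. node 5  ⊔preds=3  new=⊤  old=2  +wl: 2
  step 7. node 6  ⊔preds=3  new=⊤  old=3  +wl: 
  step 8. node 0  ⊔preds=3  new=3  stable
  step 9. node 2  ⊔preds=⊤  new=⊤  old=3  +wl: 0,4
  step 10. node 0  ⊔preds=⊤  new=3  stable
  step 11. node 4  ⊔preds=⊤  new=⊤  stable

Least fixpoint reached:
  node 0: 3
  node 1: 1
  node 2: ⊤
  node 3: 0
  node 4: ⊤
  node 5: ⊤
  node 6: ⊤

0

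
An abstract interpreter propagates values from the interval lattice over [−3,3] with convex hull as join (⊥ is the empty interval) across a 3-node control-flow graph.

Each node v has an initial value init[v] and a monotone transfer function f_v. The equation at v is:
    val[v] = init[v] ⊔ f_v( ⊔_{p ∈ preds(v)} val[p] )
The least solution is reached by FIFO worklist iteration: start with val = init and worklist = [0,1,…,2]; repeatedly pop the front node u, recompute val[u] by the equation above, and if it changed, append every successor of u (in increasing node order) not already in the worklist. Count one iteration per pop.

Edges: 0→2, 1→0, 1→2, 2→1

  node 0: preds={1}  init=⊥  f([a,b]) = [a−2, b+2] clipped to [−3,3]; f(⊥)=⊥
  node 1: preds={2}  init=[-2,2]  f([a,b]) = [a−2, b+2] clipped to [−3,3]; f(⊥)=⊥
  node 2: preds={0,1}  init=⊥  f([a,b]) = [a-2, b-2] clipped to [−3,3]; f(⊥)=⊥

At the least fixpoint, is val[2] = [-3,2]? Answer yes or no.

Trace (6 dequeues):
  [1] u=0 | in [-2,2] | out [-3,3] | prev ⊥ | push {}
  [2] u=1 | in ⊥ | out [-2,2] | ==
  [3] u=2 | in [-3,3] | out [-3,1] | prev ⊥ | push {1}
  [4] u=1 | in [-3,1] | out [-3,3] | prev [-2,2] | push {0,2}
  [5] u=0 | in [-3,3] | out [-3,3] | ==
  [6] u=2 | in [-3,3] | out [-3,1] | ==

Converged values:
  [0] [-3,3]
  [1] [-3,3]
  [2] [-3,1]

no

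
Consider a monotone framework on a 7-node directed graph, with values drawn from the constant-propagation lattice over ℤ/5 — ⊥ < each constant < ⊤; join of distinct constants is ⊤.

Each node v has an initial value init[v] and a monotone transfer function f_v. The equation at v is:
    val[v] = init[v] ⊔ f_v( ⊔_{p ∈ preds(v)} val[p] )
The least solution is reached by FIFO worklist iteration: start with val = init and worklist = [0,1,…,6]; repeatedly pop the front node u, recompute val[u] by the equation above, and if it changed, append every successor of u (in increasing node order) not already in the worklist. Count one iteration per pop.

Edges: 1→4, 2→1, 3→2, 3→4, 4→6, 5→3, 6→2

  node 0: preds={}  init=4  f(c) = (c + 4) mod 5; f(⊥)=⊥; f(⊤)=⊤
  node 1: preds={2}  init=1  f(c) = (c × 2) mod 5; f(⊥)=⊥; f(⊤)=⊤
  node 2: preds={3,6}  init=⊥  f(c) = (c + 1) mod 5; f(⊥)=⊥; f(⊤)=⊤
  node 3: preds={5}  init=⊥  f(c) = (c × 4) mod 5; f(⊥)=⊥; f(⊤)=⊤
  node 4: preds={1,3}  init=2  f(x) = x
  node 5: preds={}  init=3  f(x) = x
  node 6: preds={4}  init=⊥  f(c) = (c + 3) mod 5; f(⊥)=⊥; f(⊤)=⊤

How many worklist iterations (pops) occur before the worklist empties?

Iteration log — 10 steps:
  step 1. node 0  ⊔preds=⊥  new=4  stable
  step 2. node 1  ⊔preds=⊥  new=1  stable
  step 3. node 2  ⊔preds=⊥  new=⊥  stable
  step 4. node 3  ⊔preds=3  new=2  old=⊥  +wl: 2
  step 5. node 4  ⊔preds=⊤  new=⊤  old=2  +wl: 
  step 6. node 5  ⊔preds=⊥  new=3  stable
  step 7. node 6  ⊔preds=⊤  new=⊤  old=⊥  +wl: 
  step 8. node 2  ⊔preds=⊤  new=⊤  old=⊥  +wl: 1
  step 9. node 1  ⊔preds=⊤  new=⊤  old=1  +wl: 4
  step 10. node 4  ⊔preds=⊤  new=⊤  stable

Least fixpoint reached:
  node 0: 4
  node 1: ⊤
  node 2: ⊤
  node 3: 2
  node 4: ⊤
  node 5: 3
  node 6: ⊤

10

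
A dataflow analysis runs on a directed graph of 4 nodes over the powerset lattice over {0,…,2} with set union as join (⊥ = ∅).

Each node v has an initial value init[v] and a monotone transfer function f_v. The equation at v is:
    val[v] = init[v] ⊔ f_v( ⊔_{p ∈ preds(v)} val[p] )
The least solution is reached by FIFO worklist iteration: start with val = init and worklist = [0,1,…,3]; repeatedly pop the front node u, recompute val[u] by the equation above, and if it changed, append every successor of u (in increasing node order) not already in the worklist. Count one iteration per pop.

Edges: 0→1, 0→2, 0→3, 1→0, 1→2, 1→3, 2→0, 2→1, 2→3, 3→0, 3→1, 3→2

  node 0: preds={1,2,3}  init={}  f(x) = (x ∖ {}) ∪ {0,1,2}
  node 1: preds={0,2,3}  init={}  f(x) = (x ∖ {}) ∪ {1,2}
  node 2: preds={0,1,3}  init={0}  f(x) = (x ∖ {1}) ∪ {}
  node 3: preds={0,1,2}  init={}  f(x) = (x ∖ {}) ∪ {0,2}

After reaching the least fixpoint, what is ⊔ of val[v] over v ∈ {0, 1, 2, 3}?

Worklist (7 pops):
  #1 pop 0: in={0} → {0,1,2} (was {}); enqueue []
  #2 pop 1: in={0,1,2} → {0,1,2} (was {}); enqueue [0]
  #3 pop 2: in={0,1,2} → {0,2} (was {0}); enqueue [1]
  #4 pop 3: in={0,1,2} → {0,1,2} (was {}); enqueue [2]
  #5 pop 0: in={0,1,2} → {0,1,2} (no change)
  #6 pop 1: in={0,1,2} → {0,1,2} (no change)
  #7 pop 2: in={0,1,2} → {0,2} (no change)

Fixpoint:
  val[0] = {0,1,2}
  val[1] = {0,1,2}
  val[2] = {0,2}
  val[3] = {0,1,2}

{0,1,2}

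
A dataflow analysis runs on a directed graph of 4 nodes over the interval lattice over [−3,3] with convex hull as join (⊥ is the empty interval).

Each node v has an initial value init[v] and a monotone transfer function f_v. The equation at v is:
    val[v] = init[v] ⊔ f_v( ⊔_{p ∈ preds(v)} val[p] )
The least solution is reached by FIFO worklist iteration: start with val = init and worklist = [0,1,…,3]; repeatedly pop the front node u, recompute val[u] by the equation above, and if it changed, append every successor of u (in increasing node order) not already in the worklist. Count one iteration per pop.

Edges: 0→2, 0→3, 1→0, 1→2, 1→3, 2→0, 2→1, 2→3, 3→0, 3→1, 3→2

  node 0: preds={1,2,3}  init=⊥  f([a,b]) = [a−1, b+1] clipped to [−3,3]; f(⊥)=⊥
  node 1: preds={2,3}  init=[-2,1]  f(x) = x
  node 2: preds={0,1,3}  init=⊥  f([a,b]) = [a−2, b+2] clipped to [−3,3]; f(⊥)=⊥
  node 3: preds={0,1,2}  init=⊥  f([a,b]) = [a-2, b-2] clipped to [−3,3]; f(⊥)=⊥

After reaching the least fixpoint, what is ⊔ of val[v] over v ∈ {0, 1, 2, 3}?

[-3,3]

Worklist (9 pops):
  #1 pop 0: in=[-2,1] → [-3,2] (was ⊥); enqueue []
  #2 pop 1: in=⊥ → [-2,1] (no change)
  #3 pop 2: in=[-3,2] → [-3,3] (was ⊥); enqueue [0,1]
  #4 pop 3: in=[-3,3] → [-3,1] (was ⊥); enqueue [2]
  #5 pop 0: in=[-3,3] → [-3,3] (was [-3,2]); enqueue [3]
  #6 pop 1: in=[-3,3] → [-3,3] (was [-2,1]); enqueue [0]
  #7 pop 2: in=[-3,3] → [-3,3] (no change)
  #8 pop 3: in=[-3,3] → [-3,1] (no change)
  #9 pop 0: in=[-3,3] → [-3,3] (no change)

Fixpoint:
  val[0] = [-3,3]
  val[1] = [-3,3]
  val[2] = [-3,3]
  val[3] = [-3,1]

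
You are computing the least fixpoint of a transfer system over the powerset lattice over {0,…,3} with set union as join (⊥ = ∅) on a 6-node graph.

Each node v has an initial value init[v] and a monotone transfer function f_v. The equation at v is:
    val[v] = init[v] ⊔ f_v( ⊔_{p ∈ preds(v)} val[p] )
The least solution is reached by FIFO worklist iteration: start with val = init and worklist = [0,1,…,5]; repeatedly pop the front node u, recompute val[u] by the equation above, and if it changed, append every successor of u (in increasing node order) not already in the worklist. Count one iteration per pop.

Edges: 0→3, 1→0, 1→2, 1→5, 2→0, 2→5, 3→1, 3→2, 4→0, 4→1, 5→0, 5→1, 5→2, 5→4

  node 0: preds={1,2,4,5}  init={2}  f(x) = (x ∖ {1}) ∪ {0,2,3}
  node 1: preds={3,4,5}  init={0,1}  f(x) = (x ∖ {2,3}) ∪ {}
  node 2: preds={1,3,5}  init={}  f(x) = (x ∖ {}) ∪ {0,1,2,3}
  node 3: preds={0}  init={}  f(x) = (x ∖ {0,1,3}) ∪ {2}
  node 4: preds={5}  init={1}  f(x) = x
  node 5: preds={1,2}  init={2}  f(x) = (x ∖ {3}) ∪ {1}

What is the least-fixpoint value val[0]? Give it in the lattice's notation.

{0,2,3}

Trace (12 dequeues):
  [1] u=0 | in {0,1,2} | out {0,2,3} | prev {2} | push {}
  [2] u=1 | in {1,2} | out {0,1} | ==
  [3] u=2 | in {0,1,2} | out {0,1,2,3} | prev {} | push {0}
  [4] u=3 | in {0,2,3} | out {2} | prev {} | push {1,2}
  [5] u=4 | in {2} | out {1,2} | prev {1} | push {}
  [6] u=5 | in {0,1,2,3} | out {0,1,2} | prev {2} | push {4}
  [7] u=0 | in {0,1,2,3} | out {0,2,3} | ==
  [8] u=1 | in {0,1,2} | out {0,1} | ==
  [9] u=2 | in {0,1,2} | out {0,1,2,3} | ==
  [10] u=4 | in {0,1,2} | out {0,1,2} | prev {1,2} | push {0,1}
  [11] u=0 | in {0,1,2,3} | out {0,2,3} | ==
  [12] u=1 | in {0,1,2} | out {0,1} | ==

Converged values:
  [0] {0,2,3}
  [1] {0,1}
  [2] {0,1,2,3}
  [3] {2}
  [4] {0,1,2}
  [5] {0,1,2}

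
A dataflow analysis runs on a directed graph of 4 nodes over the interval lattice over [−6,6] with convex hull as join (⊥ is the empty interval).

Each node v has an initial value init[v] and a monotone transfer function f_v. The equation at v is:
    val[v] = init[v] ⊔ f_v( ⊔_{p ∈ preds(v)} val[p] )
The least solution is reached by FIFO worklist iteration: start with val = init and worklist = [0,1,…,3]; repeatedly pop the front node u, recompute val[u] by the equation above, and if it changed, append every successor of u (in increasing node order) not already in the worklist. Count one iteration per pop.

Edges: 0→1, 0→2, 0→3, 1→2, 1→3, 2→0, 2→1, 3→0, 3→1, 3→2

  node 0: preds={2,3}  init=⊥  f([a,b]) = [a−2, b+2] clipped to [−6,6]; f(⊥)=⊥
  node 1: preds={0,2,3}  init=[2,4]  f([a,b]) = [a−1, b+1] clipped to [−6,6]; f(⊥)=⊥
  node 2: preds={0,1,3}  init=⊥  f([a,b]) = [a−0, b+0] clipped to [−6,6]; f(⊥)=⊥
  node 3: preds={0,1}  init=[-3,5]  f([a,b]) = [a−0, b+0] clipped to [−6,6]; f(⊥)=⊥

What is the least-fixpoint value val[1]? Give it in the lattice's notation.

[-6,6]

Trace (8 dequeues):
  [1] u=0 | in [-3,5] | out [-5,6] | prev ⊥ | push {}
  [2] u=1 | in [-5,6] | out [-6,6] | prev [2,4] | push {}
  [3] u=2 | in [-6,6] | out [-6,6] | prev ⊥ | push {0,1}
  [4] u=3 | in [-6,6] | out [-6,6] | prev [-3,5] | push {2}
  [5] u=0 | in [-6,6] | out [-6,6] | prev [-5,6] | push {3}
  [6] u=1 | in [-6,6] | out [-6,6] | ==
  [7] u=2 | in [-6,6] | out [-6,6] | ==
  [8] u=3 | in [-6,6] | out [-6,6] | ==

Converged values:
  [0] [-6,6]
  [1] [-6,6]
  [2] [-6,6]
  [3] [-6,6]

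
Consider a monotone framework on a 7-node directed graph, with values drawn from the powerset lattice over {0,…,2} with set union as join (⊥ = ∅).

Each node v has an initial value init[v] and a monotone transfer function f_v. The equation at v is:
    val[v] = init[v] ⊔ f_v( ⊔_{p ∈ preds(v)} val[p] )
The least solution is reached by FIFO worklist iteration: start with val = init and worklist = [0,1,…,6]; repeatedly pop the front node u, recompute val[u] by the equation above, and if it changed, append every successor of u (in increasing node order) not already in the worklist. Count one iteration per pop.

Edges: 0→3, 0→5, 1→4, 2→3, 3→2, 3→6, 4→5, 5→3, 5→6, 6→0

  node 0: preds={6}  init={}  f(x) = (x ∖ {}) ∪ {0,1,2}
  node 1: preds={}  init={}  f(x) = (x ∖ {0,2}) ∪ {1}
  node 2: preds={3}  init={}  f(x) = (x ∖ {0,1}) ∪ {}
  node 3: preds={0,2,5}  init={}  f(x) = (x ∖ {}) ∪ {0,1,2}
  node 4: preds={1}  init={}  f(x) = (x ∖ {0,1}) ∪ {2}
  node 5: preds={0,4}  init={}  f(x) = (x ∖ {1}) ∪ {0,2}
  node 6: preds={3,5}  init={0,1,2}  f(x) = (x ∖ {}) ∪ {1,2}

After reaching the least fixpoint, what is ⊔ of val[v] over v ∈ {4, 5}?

Iteration log — 9 steps:
  step 1. node 0  ⊔preds={0,1,2}  new={0,1,2}  old={}  +wl: 
  step 2. node 1  ⊔preds={}  new={1}  old={}  +wl: 
  step 3. node 2  ⊔preds={}  new={}  stable
  step 4. node 3  ⊔preds={0,1,2}  new={0,1,2}  old={}  +wl: 2
  step 5. node 4  ⊔preds={1}  new={2}  old={}  +wl: 
  step 6. node 5  ⊔preds={0,1,2}  new={0,2}  old={}  +wl: 3
  step 7. node 6  ⊔preds={0,1,2}  new={0,1,2}  stable
  step 8. node 2  ⊔preds={0,1,2}  new={2}  old={}  +wl: 
  step 9. node 3  ⊔preds={0,1,2}  new={0,1,2}  stable

Least fixpoint reached:
  node 0: {0,1,2}
  node 1: {1}
  node 2: {2}
  node 3: {0,1,2}
  node 4: {2}
  node 5: {0,2}
  node 6: {0,1,2}

{0,2}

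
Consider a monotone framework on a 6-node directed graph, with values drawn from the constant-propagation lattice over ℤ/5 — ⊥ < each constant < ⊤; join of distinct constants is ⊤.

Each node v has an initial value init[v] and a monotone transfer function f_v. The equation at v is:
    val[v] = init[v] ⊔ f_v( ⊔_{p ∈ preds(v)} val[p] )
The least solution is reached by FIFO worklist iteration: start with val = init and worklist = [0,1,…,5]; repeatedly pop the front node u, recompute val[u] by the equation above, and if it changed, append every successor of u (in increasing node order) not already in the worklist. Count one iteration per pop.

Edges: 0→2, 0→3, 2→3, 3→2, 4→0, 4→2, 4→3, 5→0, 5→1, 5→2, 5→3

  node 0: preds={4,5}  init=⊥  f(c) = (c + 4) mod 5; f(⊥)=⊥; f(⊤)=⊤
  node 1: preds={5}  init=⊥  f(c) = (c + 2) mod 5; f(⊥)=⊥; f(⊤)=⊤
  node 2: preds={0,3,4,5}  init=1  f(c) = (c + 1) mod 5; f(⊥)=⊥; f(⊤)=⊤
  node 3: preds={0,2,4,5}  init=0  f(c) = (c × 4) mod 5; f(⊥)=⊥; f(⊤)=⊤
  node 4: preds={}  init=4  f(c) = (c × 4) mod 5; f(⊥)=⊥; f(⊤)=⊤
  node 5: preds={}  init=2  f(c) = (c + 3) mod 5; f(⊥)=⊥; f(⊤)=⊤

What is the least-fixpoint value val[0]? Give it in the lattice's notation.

⊤

Trace (7 dequeues):
  [1] u=0 | in ⊤ | out ⊤ | prev ⊥ | push {}
  [2] u=1 | in 2 | out 4 | prev ⊥ | push {}
  [3] u=2 | in ⊤ | out ⊤ | prev 1 | push {}
  [4] u=3 | in ⊤ | out ⊤ | prev 0 | push {2}
  [5] u=4 | in ⊥ | out 4 | ==
  [6] u=5 | in ⊥ | out 2 | ==
  [7] u=2 | in ⊤ | out ⊤ | ==

Converged values:
  [0] ⊤
  [1] 4
  [2] ⊤
  [3] ⊤
  [4] 4
  [5] 2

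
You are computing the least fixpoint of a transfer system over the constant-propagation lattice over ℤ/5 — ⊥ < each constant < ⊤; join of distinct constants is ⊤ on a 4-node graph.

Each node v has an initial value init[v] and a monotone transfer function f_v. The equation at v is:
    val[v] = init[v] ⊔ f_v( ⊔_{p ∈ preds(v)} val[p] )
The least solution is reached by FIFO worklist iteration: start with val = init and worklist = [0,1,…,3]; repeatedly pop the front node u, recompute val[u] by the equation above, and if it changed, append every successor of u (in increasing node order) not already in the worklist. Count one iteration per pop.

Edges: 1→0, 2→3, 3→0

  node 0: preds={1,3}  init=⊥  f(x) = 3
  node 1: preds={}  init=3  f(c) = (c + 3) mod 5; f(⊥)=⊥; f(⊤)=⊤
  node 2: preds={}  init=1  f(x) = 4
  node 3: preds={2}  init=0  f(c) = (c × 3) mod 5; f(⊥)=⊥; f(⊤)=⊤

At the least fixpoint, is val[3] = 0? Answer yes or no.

Worklist (5 pops):
  #1 pop 0: in=⊤ → 3 (was ⊥); enqueue []
  #2 pop 1: in=⊥ → 3 (no change)
  #3 pop 2: in=⊥ → ⊤ (was 1); enqueue []
  #4 pop 3: in=⊤ → ⊤ (was 0); enqueue [0]
  #5 pop 0: in=⊤ → 3 (no change)

Fixpoint:
  val[0] = 3
  val[1] = 3
  val[2] = ⊤
  val[3] = ⊤

no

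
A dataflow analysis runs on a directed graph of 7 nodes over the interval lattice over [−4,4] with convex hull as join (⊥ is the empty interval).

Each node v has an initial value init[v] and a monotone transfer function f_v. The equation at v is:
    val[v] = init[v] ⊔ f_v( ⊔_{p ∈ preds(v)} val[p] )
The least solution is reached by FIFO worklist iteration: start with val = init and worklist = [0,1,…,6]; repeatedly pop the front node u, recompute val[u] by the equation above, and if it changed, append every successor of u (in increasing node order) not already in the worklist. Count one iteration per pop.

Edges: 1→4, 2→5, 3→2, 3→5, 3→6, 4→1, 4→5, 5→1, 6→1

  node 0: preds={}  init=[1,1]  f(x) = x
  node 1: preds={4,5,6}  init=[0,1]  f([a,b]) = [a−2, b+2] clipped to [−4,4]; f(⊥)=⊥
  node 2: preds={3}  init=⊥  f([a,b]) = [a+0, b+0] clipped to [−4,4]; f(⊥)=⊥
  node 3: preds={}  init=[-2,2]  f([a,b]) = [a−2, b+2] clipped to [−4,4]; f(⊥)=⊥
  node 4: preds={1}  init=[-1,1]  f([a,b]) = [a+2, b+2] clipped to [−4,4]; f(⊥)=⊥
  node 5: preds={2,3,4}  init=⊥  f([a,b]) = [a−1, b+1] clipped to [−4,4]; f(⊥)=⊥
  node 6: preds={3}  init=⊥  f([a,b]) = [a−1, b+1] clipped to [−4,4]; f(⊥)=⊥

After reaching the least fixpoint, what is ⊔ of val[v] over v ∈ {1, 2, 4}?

[-4,4]

Worklist (11 pops):
  #1 pop 0: in=⊥ → [1,1] (no change)
  #2 pop 1: in=[-1,1] → [-3,3] (was [0,1]); enqueue []
  #3 pop 2: in=[-2,2] → [-2,2] (was ⊥); enqueue []
  #4 pop 3: in=⊥ → [-2,2] (no change)
  #5 pop 4: in=[-3,3] → [-1,4] (was [-1,1]); enqueue [1]
  #6 pop 5: in=[-2,4] → [-3,4] (was ⊥); enqueue []
  #7 pop 6: in=[-2,2] → [-3,3] (was ⊥); enqueue []
  #8 pop 1: in=[-3,4] → [-4,4] (was [-3,3]); enqueue [4]
  #9 pop 4: in=[-4,4] → [-2,4] (was [-1,4]); enqueue [1,5]
  #10 pop 1: in=[-3,4] → [-4,4] (no change)
  #11 pop 5: in=[-2,4] → [-3,4] (no change)

Fixpoint:
  val[0] = [1,1]
  val[1] = [-4,4]
  val[2] = [-2,2]
  val[3] = [-2,2]
  val[4] = [-2,4]
  val[5] = [-3,4]
  val[6] = [-3,3]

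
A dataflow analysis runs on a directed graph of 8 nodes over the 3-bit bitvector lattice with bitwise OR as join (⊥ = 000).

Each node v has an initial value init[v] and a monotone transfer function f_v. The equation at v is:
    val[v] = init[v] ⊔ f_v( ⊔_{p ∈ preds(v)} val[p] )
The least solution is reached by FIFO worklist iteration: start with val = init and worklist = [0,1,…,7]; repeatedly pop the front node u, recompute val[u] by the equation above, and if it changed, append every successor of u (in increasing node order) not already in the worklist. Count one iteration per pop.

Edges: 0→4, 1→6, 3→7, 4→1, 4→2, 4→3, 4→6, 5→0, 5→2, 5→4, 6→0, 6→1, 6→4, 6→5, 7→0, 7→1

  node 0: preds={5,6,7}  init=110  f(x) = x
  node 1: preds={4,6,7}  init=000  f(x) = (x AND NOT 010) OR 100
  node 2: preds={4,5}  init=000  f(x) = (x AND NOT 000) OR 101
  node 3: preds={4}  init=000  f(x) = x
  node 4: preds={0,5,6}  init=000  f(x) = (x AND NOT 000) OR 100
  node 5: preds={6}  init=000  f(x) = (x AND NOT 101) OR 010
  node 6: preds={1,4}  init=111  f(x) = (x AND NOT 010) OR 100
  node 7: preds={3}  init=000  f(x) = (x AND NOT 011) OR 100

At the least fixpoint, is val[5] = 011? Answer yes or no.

no

Iteration log — 14 steps:
  step 1. node 0  ⊔preds=111  new=111  old=110  +wl: 
  step 2. node 1  ⊔preds=111  new=101  old=000  +wl: 
  step 3. node 2  ⊔preds=000  new=101  old=000  +wl: 
  step 4. node 3  ⊔preds=000  new=000  stable
  step 5. node 4  ⊔preds=111  new=111  old=000  +wl: 1,2,3
  step 6. node 5  ⊔preds=111  new=010  old=000  +wl: 0,4
  step 7. node 6  ⊔preds=111  new=111  stable
  step 8. node 7  ⊔preds=000  new=100  old=000  +wl: 
  step 9. node 1  ⊔preds=111  new=101  stable
  step 10. node 2  ⊔preds=111  new=111  old=101  +wl: 
  step 11. node 3  ⊔preds=111  new=111  old=000  +wl: 7
  step 12. node 0  ⊔preds=111  new=111  stable
  step 13. node 4  ⊔preds=111  new=111  stable
  step 14. node 7  ⊔preds=111  new=100  stable

Least fixpoint reached:
  node 0: 111
  node 1: 101
  node 2: 111
  node 3: 111
  node 4: 111
  node 5: 010
  node 6: 111
  node 7: 100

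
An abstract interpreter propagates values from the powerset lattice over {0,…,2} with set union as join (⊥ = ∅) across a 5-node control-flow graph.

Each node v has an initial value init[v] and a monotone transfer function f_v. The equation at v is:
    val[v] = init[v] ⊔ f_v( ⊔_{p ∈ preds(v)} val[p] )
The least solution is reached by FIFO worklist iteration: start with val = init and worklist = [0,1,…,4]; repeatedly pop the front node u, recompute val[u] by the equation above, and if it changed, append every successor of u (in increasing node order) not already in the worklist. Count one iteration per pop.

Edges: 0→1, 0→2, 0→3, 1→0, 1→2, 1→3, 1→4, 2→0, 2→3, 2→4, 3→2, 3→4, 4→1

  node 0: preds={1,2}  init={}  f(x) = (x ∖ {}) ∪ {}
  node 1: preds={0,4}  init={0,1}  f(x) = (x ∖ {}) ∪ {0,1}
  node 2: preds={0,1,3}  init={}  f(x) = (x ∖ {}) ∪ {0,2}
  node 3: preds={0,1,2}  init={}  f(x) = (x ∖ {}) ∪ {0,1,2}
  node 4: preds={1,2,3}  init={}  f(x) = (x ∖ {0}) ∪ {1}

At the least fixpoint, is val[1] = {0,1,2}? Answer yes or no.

Trace (12 dequeues):
  [1] u=0 | in {0,1} | out {0,1} | prev {} | push {}
  [2] u=1 | in {0,1} | out {0,1} | ==
  [3] u=2 | in {0,1} | out {0,1,2} | prev {} | push {0}
  [4] u=3 | in {0,1,2} | out {0,1,2} | prev {} | push {2}
  [5] u=4 | in {0,1,2} | out {1,2} | prev {} | push {1}
  [6] u=0 | in {0,1,2} | out {0,1,2} | prev {0,1} | push {3}
  [7] u=2 | in {0,1,2} | out {0,1,2} | ==
  [8] u=1 | in {0,1,2} | out {0,1,2} | prev {0,1} | push {0,2,4}
  [9] u=3 | in {0,1,2} | out {0,1,2} | ==
  [10] u=0 | in {0,1,2} | out {0,1,2} | ==
  [11] u=2 | in {0,1,2} | out {0,1,2} | ==
  [12] u=4 | in {0,1,2} | out {1,2} | ==

Converged values:
  [0] {0,1,2}
  [1] {0,1,2}
  [2] {0,1,2}
  [3] {0,1,2}
  [4] {1,2}

yes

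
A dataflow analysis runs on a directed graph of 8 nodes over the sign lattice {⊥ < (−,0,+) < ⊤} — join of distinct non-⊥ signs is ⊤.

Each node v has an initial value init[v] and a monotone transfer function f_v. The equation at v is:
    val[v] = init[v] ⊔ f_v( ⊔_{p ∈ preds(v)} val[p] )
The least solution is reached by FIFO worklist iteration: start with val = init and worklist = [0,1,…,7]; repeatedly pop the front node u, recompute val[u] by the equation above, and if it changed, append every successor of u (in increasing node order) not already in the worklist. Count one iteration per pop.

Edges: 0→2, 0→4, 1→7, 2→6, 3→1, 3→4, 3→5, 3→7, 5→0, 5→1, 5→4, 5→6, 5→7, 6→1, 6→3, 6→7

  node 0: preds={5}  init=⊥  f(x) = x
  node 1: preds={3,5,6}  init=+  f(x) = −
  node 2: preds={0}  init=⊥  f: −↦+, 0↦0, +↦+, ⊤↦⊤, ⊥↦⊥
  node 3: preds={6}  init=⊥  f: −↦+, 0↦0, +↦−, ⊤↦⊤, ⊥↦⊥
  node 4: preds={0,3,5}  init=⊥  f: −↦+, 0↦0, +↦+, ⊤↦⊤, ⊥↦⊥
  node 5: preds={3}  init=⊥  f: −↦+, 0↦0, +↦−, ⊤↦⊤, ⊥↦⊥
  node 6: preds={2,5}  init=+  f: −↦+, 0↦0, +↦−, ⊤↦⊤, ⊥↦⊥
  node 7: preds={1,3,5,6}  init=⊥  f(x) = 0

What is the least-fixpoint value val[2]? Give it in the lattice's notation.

Trace (23 dequeues):
  [1] u=0 | in ⊥ | out ⊥ | ==
  [2] u=1 | in + | out ⊤ | prev + | push {}
  [3] u=2 | in ⊥ | out ⊥ | ==
  [4] u=3 | in + | out − | prev ⊥ | push {1}
  [5] u=4 | in − | out + | prev ⊥ | push {}
  [6] u=5 | in − | out + | prev ⊥ | push {0,4}
  [7] u=6 | in + | out ⊤ | prev + | push {3}
  [8] u=7 | in ⊤ | out 0 | prev ⊥ | push {}
  [9] u=1 | in ⊤ | out ⊤ | ==
  [10] u=0 | in + | out + | prev ⊥ | push {2}
  [11] u=4 | in ⊤ | out ⊤ | prev + | push {}
  [12] u=3 | in ⊤ | out ⊤ | prev − | push {1,4,5,7}
  [13] u=2 | in + | out + | prev ⊥ | push {6}
  [14] u=1 | in ⊤ | out ⊤ | ==
  [15] u=4 | in ⊤ | out ⊤ | ==
  [16] u=5 | in ⊤ | out ⊤ | prev + | push {0,1,4}
  [17] u=7 | in ⊤ | out 0 | ==
  [18] u=6 | in ⊤ | out ⊤ | ==
  [19] u=0 | in ⊤ | out ⊤ | prev + | push {2}
  [20] u=1 | in ⊤ | out ⊤ | ==
  [21] u=4 | in ⊤ | out ⊤ | ==
  [22] u=2 | in ⊤ | out ⊤ | prev + | push {6}
  [23] u=6 | in ⊤ | out ⊤ | ==

Converged values:
  [0] ⊤
  [1] ⊤
  [2] ⊤
  [3] ⊤
  [4] ⊤
  [5] ⊤
  [6] ⊤
  [7] 0

⊤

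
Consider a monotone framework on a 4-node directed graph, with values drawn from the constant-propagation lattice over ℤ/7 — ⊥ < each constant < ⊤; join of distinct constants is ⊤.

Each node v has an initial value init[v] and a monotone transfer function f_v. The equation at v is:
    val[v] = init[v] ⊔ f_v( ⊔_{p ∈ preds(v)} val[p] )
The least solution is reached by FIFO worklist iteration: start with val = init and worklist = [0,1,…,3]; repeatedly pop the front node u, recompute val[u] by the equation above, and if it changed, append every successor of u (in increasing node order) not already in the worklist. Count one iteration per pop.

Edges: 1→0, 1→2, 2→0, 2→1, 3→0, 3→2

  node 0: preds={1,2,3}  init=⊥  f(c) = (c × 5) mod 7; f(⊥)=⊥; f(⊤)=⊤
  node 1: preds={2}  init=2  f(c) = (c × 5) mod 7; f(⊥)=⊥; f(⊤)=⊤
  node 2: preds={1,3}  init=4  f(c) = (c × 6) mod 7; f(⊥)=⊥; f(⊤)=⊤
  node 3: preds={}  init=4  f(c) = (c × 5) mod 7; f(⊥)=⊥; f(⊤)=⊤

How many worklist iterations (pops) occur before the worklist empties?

6

Iteration log — 6 steps:
  step 1. node 0  ⊔preds=⊤  new=⊤  old=⊥  +wl: 
  step 2. node 1  ⊔preds=4  new=⊤  old=2  +wl: 0
  step 3. node 2  ⊔preds=⊤  new=⊤  old=4  +wl: 1
  step 4. node 3  ⊔preds=⊥  new=4  stable
  step 5. node 0  ⊔preds=⊤  new=⊤  stable
  step 6. node 1  ⊔preds=⊤  new=⊤  stable

Least fixpoint reached:
  node 0: ⊤
  node 1: ⊤
  node 2: ⊤
  node 3: 4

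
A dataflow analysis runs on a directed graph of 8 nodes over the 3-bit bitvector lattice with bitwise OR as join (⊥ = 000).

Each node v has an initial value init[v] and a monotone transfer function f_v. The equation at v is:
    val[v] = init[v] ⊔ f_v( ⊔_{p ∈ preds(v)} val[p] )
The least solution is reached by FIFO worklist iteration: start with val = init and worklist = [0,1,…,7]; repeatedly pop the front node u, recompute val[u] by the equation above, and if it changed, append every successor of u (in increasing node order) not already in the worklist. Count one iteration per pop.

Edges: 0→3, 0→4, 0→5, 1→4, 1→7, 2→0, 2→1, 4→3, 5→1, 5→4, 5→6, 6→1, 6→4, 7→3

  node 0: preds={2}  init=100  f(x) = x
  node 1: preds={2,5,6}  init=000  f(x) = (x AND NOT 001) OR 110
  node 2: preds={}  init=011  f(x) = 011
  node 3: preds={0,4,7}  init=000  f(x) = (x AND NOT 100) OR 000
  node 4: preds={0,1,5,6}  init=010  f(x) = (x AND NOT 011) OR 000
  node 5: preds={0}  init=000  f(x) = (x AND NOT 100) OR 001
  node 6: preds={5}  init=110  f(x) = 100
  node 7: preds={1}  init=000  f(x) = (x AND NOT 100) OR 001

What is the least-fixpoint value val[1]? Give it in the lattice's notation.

Worklist (11 pops):
  #1 pop 0: in=011 → 111 (was 100); enqueue []
  #2 pop 1: in=111 → 110 (was 000); enqueue []
  #3 pop 2: in=000 → 011 (no change)
  #4 pop 3: in=111 → 011 (was 000); enqueue []
  #5 pop 4: in=111 → 110 (was 010); enqueue [3]
  #6 pop 5: in=111 → 011 (was 000); enqueue [1,4]
  #7 pop 6: in=011 → 110 (no change)
  #8 pop 7: in=110 → 011 (was 000); enqueue []
  #9 pop 3: in=111 → 011 (no change)
  #10 pop 1: in=111 → 110 (no change)
  #11 pop 4: in=111 → 110 (no change)

Fixpoint:
  val[0] = 111
  val[1] = 110
  val[2] = 011
  val[3] = 011
  val[4] = 110
  val[5] = 011
  val[6] = 110
  val[7] = 011

110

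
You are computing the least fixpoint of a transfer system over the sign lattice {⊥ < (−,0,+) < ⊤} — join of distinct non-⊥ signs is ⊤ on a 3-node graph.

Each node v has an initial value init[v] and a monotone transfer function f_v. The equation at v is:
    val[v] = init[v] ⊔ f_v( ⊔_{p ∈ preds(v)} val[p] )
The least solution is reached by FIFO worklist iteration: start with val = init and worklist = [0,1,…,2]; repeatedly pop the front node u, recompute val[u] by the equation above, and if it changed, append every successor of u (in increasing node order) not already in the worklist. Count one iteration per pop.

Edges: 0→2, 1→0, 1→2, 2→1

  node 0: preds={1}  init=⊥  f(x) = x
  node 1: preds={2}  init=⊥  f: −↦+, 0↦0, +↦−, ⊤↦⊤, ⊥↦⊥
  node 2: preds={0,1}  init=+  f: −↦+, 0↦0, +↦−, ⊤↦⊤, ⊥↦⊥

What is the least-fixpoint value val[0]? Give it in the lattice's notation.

−

Worklist (5 pops):
  #1 pop 0: in=⊥ → ⊥ (no change)
  #2 pop 1: in=+ → − (was ⊥); enqueue [0]
  #3 pop 2: in=− → + (no change)
  #4 pop 0: in=− → − (was ⊥); enqueue [2]
  #5 pop 2: in=− → + (no change)

Fixpoint:
  val[0] = −
  val[1] = −
  val[2] = +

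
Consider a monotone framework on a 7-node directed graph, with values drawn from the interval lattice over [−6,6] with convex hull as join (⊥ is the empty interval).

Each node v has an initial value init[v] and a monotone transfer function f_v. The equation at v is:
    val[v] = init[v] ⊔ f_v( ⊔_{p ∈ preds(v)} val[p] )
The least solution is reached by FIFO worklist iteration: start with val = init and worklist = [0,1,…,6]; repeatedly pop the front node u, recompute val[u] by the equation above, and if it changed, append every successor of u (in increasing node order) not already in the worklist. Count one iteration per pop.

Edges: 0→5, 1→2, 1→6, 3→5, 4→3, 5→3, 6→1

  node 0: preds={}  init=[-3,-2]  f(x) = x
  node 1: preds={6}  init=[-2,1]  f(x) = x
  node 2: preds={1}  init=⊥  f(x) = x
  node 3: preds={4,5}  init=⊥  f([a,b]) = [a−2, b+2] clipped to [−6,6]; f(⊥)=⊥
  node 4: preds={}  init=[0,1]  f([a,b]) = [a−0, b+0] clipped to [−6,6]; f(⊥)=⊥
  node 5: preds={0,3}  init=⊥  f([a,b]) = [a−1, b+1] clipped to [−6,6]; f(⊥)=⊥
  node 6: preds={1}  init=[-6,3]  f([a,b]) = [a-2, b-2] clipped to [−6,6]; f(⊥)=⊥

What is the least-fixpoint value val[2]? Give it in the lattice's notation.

[-6,3]

Trace (10 dequeues):
  [1] u=0 | in ⊥ | out [-3,-2] | ==
  [2] u=1 | in [-6,3] | out [-6,3] | prev [-2,1] | push {}
  [3] u=2 | in [-6,3] | out [-6,3] | prev ⊥ | push {}
  [4] u=3 | in [0,1] | out [-2,3] | prev ⊥ | push {}
  [5] u=4 | in ⊥ | out [0,1] | ==
  [6] u=5 | in [-3,3] | out [-4,4] | prev ⊥ | push {3}
  [7] u=6 | in [-6,3] | out [-6,3] | ==
  [8] u=3 | in [-4,4] | out [-6,6] | prev [-2,3] | push {5}
  [9] u=5 | in [-6,6] | out [-6,6] | prev [-4,4] | push {3}
  [10] u=3 | in [-6,6] | out [-6,6] | ==

Converged values:
  [0] [-3,-2]
  [1] [-6,3]
  [2] [-6,3]
  [3] [-6,6]
  [4] [0,1]
  [5] [-6,6]
  [6] [-6,3]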